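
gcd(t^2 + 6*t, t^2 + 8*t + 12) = t + 6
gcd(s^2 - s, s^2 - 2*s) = s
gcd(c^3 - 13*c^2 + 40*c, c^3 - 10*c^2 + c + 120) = c^2 - 13*c + 40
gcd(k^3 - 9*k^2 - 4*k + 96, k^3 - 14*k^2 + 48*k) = k - 8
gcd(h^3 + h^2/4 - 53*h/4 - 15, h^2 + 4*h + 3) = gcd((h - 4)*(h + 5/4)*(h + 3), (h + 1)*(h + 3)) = h + 3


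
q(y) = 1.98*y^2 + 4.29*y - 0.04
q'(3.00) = 16.17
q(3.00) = 30.65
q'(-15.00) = -55.11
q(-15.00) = 381.11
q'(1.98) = 12.13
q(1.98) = 16.22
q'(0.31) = 5.52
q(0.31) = 1.48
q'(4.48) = 22.03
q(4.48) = 58.92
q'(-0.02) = 4.21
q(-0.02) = -0.13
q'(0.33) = 5.60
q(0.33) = 1.59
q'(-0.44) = 2.55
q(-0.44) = -1.54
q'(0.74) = 7.22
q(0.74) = 4.22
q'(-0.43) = 2.59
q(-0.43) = -1.52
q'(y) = 3.96*y + 4.29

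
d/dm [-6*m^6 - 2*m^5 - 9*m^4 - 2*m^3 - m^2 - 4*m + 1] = -36*m^5 - 10*m^4 - 36*m^3 - 6*m^2 - 2*m - 4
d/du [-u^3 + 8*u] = 8 - 3*u^2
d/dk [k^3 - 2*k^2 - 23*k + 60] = 3*k^2 - 4*k - 23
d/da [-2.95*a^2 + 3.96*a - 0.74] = 3.96 - 5.9*a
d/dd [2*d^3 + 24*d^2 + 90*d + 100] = 6*d^2 + 48*d + 90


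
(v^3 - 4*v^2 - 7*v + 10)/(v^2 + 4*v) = (v^3 - 4*v^2 - 7*v + 10)/(v*(v + 4))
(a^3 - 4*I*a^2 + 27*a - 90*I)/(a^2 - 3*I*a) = a - I + 30/a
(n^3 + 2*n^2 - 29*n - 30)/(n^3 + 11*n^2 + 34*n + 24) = (n - 5)/(n + 4)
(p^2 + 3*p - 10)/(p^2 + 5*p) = (p - 2)/p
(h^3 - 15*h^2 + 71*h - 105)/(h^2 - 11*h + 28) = (h^2 - 8*h + 15)/(h - 4)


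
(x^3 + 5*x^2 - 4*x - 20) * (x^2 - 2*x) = x^5 + 3*x^4 - 14*x^3 - 12*x^2 + 40*x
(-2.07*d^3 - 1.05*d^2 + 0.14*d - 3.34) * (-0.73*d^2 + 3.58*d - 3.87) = 1.5111*d^5 - 6.6441*d^4 + 4.1497*d^3 + 7.0029*d^2 - 12.499*d + 12.9258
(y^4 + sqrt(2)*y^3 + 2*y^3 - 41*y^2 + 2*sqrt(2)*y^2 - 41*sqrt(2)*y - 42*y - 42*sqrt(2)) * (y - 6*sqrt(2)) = y^5 - 5*sqrt(2)*y^4 + 2*y^4 - 53*y^3 - 10*sqrt(2)*y^3 - 66*y^2 + 205*sqrt(2)*y^2 + 210*sqrt(2)*y + 492*y + 504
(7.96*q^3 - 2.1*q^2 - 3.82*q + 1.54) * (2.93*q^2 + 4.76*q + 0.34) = 23.3228*q^5 + 31.7366*q^4 - 18.4822*q^3 - 14.385*q^2 + 6.0316*q + 0.5236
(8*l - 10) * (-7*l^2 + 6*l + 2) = -56*l^3 + 118*l^2 - 44*l - 20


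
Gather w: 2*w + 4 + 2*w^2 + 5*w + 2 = 2*w^2 + 7*w + 6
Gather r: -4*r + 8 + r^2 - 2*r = r^2 - 6*r + 8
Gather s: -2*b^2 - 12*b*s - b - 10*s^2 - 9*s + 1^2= -2*b^2 - b - 10*s^2 + s*(-12*b - 9) + 1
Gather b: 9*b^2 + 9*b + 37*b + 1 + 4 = 9*b^2 + 46*b + 5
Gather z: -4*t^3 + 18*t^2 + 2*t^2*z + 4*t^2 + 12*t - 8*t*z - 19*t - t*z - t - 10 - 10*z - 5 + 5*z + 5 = -4*t^3 + 22*t^2 - 8*t + z*(2*t^2 - 9*t - 5) - 10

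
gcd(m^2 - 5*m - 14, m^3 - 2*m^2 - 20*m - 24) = m + 2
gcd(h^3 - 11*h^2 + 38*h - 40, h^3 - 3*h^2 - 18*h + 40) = h^2 - 7*h + 10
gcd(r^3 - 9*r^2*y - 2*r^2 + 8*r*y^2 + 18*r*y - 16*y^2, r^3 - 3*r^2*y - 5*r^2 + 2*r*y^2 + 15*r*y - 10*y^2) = -r + y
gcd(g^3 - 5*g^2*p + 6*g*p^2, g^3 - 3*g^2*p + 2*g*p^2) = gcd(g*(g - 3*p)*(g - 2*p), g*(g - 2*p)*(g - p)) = -g^2 + 2*g*p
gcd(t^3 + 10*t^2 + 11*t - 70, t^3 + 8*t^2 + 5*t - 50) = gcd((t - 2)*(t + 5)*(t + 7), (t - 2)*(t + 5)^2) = t^2 + 3*t - 10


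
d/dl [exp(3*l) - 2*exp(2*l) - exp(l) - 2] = (3*exp(2*l) - 4*exp(l) - 1)*exp(l)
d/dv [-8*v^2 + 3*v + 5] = 3 - 16*v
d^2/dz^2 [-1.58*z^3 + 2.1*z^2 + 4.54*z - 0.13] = 4.2 - 9.48*z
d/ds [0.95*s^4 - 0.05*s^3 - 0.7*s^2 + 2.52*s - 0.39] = 3.8*s^3 - 0.15*s^2 - 1.4*s + 2.52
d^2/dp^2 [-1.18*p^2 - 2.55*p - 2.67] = -2.36000000000000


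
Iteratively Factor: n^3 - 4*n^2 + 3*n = (n - 3)*(n^2 - n) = (n - 3)*(n - 1)*(n)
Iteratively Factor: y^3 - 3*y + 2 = (y + 2)*(y^2 - 2*y + 1) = (y - 1)*(y + 2)*(y - 1)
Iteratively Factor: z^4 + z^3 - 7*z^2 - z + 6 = (z + 1)*(z^3 - 7*z + 6) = (z - 1)*(z + 1)*(z^2 + z - 6) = (z - 1)*(z + 1)*(z + 3)*(z - 2)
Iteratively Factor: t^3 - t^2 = (t)*(t^2 - t) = t^2*(t - 1)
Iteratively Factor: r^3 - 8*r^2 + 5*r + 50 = (r - 5)*(r^2 - 3*r - 10) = (r - 5)*(r + 2)*(r - 5)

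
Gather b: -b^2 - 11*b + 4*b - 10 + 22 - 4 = -b^2 - 7*b + 8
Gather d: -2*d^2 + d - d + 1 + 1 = 2 - 2*d^2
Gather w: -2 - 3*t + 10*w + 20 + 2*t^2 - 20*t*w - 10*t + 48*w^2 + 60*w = 2*t^2 - 13*t + 48*w^2 + w*(70 - 20*t) + 18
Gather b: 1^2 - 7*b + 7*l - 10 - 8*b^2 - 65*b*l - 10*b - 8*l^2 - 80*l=-8*b^2 + b*(-65*l - 17) - 8*l^2 - 73*l - 9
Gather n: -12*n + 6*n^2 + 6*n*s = 6*n^2 + n*(6*s - 12)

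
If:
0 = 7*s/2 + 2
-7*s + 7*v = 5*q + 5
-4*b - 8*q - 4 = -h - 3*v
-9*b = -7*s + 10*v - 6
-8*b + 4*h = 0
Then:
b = 202/269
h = 404/269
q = -233/269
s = -4/7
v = -128/269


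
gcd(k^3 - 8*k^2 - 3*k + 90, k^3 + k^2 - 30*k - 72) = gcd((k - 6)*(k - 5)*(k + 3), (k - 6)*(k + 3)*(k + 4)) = k^2 - 3*k - 18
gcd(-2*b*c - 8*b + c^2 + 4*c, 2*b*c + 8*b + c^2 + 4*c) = c + 4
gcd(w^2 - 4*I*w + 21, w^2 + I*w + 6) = w + 3*I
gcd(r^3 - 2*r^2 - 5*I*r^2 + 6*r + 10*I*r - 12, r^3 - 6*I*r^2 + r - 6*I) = r^2 - 5*I*r + 6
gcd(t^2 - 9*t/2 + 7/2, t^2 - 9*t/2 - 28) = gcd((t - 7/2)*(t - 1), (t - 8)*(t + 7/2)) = 1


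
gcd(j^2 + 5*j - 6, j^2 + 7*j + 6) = j + 6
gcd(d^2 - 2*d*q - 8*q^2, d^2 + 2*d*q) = d + 2*q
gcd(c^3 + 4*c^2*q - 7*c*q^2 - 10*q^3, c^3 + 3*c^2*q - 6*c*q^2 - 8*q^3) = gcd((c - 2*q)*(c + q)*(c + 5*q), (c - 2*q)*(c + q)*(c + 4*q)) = -c^2 + c*q + 2*q^2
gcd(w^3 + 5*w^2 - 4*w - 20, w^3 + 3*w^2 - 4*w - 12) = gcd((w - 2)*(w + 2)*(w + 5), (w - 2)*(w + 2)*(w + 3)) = w^2 - 4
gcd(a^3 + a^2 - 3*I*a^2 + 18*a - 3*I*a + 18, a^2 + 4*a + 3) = a + 1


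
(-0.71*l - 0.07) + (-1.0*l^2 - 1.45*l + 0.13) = -1.0*l^2 - 2.16*l + 0.06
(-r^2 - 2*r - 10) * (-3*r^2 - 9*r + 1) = 3*r^4 + 15*r^3 + 47*r^2 + 88*r - 10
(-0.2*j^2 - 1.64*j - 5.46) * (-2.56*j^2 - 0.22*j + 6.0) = 0.512*j^4 + 4.2424*j^3 + 13.1384*j^2 - 8.6388*j - 32.76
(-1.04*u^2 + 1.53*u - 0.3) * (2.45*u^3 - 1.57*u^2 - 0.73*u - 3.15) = -2.548*u^5 + 5.3813*u^4 - 2.3779*u^3 + 2.6301*u^2 - 4.6005*u + 0.945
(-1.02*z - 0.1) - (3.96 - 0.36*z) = -0.66*z - 4.06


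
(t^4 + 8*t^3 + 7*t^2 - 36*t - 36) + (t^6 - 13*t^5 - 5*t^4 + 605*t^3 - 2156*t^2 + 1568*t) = t^6 - 13*t^5 - 4*t^4 + 613*t^3 - 2149*t^2 + 1532*t - 36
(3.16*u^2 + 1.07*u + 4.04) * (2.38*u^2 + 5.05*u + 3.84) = 7.5208*u^4 + 18.5046*u^3 + 27.1531*u^2 + 24.5108*u + 15.5136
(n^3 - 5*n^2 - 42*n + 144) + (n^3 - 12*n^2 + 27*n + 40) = 2*n^3 - 17*n^2 - 15*n + 184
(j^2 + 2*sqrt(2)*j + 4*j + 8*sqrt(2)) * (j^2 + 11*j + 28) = j^4 + 2*sqrt(2)*j^3 + 15*j^3 + 30*sqrt(2)*j^2 + 72*j^2 + 112*j + 144*sqrt(2)*j + 224*sqrt(2)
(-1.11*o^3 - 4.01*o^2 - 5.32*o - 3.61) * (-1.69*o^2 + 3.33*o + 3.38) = 1.8759*o^5 + 3.0806*o^4 - 8.1143*o^3 - 25.1685*o^2 - 30.0029*o - 12.2018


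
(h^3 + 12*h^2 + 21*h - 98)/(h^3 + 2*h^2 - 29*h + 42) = (h + 7)/(h - 3)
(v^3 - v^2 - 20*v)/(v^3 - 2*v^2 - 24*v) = (v - 5)/(v - 6)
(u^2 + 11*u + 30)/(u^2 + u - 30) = (u + 5)/(u - 5)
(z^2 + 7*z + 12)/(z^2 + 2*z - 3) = (z + 4)/(z - 1)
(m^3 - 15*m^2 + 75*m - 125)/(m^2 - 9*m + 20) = (m^2 - 10*m + 25)/(m - 4)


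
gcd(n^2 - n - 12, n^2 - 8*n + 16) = n - 4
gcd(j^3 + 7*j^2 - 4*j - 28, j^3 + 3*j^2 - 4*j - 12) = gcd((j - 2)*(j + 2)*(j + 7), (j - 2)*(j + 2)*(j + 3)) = j^2 - 4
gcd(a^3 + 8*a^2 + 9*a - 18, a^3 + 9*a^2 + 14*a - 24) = a^2 + 5*a - 6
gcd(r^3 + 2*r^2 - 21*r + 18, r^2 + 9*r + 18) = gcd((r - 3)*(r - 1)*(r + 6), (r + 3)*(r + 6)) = r + 6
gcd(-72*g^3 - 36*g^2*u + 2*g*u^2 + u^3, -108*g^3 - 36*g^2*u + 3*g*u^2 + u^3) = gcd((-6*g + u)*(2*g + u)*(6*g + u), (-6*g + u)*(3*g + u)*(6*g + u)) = -36*g^2 + u^2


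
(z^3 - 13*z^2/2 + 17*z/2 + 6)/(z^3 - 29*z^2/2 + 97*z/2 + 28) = (z^2 - 7*z + 12)/(z^2 - 15*z + 56)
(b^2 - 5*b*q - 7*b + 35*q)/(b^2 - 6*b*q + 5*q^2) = (7 - b)/(-b + q)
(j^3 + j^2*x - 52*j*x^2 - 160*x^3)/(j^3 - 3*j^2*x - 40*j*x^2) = (j + 4*x)/j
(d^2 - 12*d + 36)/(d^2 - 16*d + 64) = (d^2 - 12*d + 36)/(d^2 - 16*d + 64)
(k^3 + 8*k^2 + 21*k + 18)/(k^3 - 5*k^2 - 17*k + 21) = (k^2 + 5*k + 6)/(k^2 - 8*k + 7)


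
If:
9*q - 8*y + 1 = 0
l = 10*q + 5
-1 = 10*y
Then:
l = 3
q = -1/5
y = -1/10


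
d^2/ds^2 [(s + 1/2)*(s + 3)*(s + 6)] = 6*s + 19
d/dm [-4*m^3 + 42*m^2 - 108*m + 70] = -12*m^2 + 84*m - 108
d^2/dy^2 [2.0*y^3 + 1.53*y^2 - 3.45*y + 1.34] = 12.0*y + 3.06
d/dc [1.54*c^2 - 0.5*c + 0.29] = 3.08*c - 0.5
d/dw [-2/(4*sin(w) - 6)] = 2*cos(w)/(2*sin(w) - 3)^2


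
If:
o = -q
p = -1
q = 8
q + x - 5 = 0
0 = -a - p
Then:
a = 1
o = -8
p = -1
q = 8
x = -3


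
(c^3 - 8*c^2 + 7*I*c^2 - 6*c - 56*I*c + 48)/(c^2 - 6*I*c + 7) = (c^2 + c*(-8 + 6*I) - 48*I)/(c - 7*I)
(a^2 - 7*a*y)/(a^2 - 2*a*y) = (a - 7*y)/(a - 2*y)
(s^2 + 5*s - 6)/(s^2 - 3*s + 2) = (s + 6)/(s - 2)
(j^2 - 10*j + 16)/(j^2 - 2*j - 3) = (-j^2 + 10*j - 16)/(-j^2 + 2*j + 3)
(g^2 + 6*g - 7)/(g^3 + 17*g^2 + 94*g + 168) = (g - 1)/(g^2 + 10*g + 24)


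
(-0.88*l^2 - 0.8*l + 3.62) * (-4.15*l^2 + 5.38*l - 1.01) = 3.652*l^4 - 1.4144*l^3 - 18.4382*l^2 + 20.2836*l - 3.6562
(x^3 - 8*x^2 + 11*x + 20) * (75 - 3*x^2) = -3*x^5 + 24*x^4 + 42*x^3 - 660*x^2 + 825*x + 1500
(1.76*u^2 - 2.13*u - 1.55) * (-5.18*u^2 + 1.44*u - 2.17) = -9.1168*u^4 + 13.5678*u^3 + 1.1426*u^2 + 2.3901*u + 3.3635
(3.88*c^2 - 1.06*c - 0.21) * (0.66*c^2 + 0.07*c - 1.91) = 2.5608*c^4 - 0.428*c^3 - 7.6236*c^2 + 2.0099*c + 0.4011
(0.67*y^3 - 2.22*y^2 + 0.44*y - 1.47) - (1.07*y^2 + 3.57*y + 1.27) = 0.67*y^3 - 3.29*y^2 - 3.13*y - 2.74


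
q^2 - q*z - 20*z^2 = (q - 5*z)*(q + 4*z)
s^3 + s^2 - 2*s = s*(s - 1)*(s + 2)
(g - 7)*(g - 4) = g^2 - 11*g + 28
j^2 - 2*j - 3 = (j - 3)*(j + 1)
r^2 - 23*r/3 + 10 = (r - 6)*(r - 5/3)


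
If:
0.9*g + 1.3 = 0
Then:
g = -1.44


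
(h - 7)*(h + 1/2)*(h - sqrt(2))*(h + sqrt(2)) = h^4 - 13*h^3/2 - 11*h^2/2 + 13*h + 7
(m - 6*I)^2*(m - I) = m^3 - 13*I*m^2 - 48*m + 36*I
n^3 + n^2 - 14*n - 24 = (n - 4)*(n + 2)*(n + 3)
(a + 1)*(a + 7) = a^2 + 8*a + 7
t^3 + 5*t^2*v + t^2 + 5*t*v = t*(t + 1)*(t + 5*v)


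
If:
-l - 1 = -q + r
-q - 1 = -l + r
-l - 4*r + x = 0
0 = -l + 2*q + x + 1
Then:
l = 3/2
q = 3/2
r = -1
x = -5/2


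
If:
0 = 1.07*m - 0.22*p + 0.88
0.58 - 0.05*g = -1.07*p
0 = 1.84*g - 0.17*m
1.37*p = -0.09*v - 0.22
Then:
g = -0.09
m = -0.93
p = -0.55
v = 5.87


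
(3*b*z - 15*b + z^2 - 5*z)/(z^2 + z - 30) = (3*b + z)/(z + 6)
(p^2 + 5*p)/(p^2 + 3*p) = (p + 5)/(p + 3)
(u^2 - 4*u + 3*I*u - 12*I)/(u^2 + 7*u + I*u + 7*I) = (u^2 + u*(-4 + 3*I) - 12*I)/(u^2 + u*(7 + I) + 7*I)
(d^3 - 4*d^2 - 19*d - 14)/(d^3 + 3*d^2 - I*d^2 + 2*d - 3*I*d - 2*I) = (d - 7)/(d - I)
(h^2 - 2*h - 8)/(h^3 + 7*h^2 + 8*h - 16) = (h^2 - 2*h - 8)/(h^3 + 7*h^2 + 8*h - 16)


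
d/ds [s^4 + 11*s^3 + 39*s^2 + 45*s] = 4*s^3 + 33*s^2 + 78*s + 45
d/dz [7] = 0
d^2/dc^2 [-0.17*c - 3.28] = 0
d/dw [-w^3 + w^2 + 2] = w*(2 - 3*w)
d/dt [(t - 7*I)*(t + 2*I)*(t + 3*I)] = 3*t^2 - 4*I*t + 29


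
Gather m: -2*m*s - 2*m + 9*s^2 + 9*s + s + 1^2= m*(-2*s - 2) + 9*s^2 + 10*s + 1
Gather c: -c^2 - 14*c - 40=-c^2 - 14*c - 40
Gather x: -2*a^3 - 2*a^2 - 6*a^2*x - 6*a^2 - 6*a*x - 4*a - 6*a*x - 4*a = -2*a^3 - 8*a^2 - 8*a + x*(-6*a^2 - 12*a)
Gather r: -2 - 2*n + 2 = -2*n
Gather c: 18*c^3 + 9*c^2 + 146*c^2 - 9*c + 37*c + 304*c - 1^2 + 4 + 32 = 18*c^3 + 155*c^2 + 332*c + 35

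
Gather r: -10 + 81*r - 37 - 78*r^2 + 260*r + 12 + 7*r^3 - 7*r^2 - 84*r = 7*r^3 - 85*r^2 + 257*r - 35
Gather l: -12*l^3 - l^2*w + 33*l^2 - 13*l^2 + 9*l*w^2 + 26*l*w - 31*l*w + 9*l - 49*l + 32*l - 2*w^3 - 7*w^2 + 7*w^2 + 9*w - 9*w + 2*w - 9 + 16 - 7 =-12*l^3 + l^2*(20 - w) + l*(9*w^2 - 5*w - 8) - 2*w^3 + 2*w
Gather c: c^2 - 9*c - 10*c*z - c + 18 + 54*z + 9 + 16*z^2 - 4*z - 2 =c^2 + c*(-10*z - 10) + 16*z^2 + 50*z + 25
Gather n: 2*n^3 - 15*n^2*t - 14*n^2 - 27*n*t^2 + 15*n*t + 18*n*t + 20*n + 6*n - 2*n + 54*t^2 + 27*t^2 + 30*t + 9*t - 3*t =2*n^3 + n^2*(-15*t - 14) + n*(-27*t^2 + 33*t + 24) + 81*t^2 + 36*t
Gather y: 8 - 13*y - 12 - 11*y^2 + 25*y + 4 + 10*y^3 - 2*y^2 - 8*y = 10*y^3 - 13*y^2 + 4*y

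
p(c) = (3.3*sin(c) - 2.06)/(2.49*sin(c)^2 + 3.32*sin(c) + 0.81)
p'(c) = (-4.98*sin(c)*cos(c) - 3.32*cos(c))*(3.3*sin(c) - 2.06)/(2.49*sin(c)^2 + 3.32*sin(c) + 0.81)^2 + 3.3*cos(c)/(2.49*sin(c)^2 + 3.32*sin(c) + 0.81)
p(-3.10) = -3.25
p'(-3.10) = -19.82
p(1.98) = 0.16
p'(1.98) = -0.13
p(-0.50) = 17.40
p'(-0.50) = 54.16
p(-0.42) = 26.25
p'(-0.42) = 214.91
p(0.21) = -0.85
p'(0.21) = 4.26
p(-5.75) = -0.12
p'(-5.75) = 1.10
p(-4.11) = 0.13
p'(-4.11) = -0.26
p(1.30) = 0.18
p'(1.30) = 0.08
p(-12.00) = -0.09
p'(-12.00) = 0.98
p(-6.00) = -0.59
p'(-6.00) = 3.02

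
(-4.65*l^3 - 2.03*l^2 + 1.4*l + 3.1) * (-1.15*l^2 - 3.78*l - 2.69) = 5.3475*l^5 + 19.9115*l^4 + 18.5719*l^3 - 3.3963*l^2 - 15.484*l - 8.339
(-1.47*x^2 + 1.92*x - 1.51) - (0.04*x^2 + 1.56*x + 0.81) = -1.51*x^2 + 0.36*x - 2.32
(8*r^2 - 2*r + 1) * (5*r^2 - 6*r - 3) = 40*r^4 - 58*r^3 - 7*r^2 - 3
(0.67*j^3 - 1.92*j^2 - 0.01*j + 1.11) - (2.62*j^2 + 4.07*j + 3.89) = 0.67*j^3 - 4.54*j^2 - 4.08*j - 2.78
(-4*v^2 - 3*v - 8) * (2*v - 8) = -8*v^3 + 26*v^2 + 8*v + 64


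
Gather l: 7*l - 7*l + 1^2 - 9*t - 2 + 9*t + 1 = 0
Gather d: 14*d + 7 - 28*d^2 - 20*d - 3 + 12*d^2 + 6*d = 4 - 16*d^2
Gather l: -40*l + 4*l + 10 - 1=9 - 36*l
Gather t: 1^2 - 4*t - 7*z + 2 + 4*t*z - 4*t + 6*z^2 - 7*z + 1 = t*(4*z - 8) + 6*z^2 - 14*z + 4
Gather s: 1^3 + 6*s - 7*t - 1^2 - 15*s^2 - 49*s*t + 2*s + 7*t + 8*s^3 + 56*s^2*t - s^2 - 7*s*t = 8*s^3 + s^2*(56*t - 16) + s*(8 - 56*t)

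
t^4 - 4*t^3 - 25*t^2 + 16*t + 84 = (t - 7)*(t - 2)*(t + 2)*(t + 3)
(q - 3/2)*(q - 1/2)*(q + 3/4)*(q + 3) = q^4 + 7*q^3/4 - 9*q^2/2 - 27*q/16 + 27/16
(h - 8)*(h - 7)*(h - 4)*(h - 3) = h^4 - 22*h^3 + 173*h^2 - 572*h + 672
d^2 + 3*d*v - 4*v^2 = (d - v)*(d + 4*v)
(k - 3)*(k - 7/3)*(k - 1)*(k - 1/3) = k^4 - 20*k^3/3 + 130*k^2/9 - 100*k/9 + 7/3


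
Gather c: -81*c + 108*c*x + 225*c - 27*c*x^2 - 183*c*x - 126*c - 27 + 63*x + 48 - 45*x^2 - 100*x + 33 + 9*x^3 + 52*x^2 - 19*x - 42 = c*(-27*x^2 - 75*x + 18) + 9*x^3 + 7*x^2 - 56*x + 12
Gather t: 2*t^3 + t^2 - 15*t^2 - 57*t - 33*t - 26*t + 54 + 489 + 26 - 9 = 2*t^3 - 14*t^2 - 116*t + 560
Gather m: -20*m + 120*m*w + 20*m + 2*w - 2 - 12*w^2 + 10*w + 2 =120*m*w - 12*w^2 + 12*w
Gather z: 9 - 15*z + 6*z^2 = 6*z^2 - 15*z + 9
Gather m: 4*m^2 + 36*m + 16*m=4*m^2 + 52*m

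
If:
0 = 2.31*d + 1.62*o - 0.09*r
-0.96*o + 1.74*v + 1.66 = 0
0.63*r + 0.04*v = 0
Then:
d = -1.27357761286333*v - 1.21266233766234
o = 1.8125*v + 1.72916666666667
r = -0.0634920634920635*v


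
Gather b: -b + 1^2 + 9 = 10 - b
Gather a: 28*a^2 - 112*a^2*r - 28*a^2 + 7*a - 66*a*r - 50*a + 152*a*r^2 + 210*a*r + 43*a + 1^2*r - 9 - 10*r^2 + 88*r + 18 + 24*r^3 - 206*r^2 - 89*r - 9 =-112*a^2*r + a*(152*r^2 + 144*r) + 24*r^3 - 216*r^2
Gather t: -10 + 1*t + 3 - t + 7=0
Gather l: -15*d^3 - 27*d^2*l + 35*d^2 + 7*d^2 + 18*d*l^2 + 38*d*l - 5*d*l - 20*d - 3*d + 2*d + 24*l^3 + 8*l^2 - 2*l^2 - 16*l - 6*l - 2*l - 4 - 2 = -15*d^3 + 42*d^2 - 21*d + 24*l^3 + l^2*(18*d + 6) + l*(-27*d^2 + 33*d - 24) - 6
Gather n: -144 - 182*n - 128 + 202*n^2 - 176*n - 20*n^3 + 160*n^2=-20*n^3 + 362*n^2 - 358*n - 272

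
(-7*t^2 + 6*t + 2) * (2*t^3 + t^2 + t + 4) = -14*t^5 + 5*t^4 + 3*t^3 - 20*t^2 + 26*t + 8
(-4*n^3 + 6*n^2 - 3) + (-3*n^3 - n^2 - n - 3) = -7*n^3 + 5*n^2 - n - 6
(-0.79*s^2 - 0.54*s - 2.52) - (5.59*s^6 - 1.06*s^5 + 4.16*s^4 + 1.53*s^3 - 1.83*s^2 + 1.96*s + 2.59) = -5.59*s^6 + 1.06*s^5 - 4.16*s^4 - 1.53*s^3 + 1.04*s^2 - 2.5*s - 5.11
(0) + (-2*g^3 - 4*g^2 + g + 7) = -2*g^3 - 4*g^2 + g + 7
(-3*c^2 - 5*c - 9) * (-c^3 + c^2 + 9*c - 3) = 3*c^5 + 2*c^4 - 23*c^3 - 45*c^2 - 66*c + 27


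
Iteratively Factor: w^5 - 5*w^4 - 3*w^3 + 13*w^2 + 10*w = (w + 1)*(w^4 - 6*w^3 + 3*w^2 + 10*w) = w*(w + 1)*(w^3 - 6*w^2 + 3*w + 10) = w*(w - 5)*(w + 1)*(w^2 - w - 2) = w*(w - 5)*(w + 1)^2*(w - 2)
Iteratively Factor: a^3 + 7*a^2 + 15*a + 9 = (a + 3)*(a^2 + 4*a + 3) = (a + 3)^2*(a + 1)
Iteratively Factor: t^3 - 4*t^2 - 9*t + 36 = (t + 3)*(t^2 - 7*t + 12) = (t - 4)*(t + 3)*(t - 3)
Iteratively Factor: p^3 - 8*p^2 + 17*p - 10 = (p - 1)*(p^2 - 7*p + 10) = (p - 2)*(p - 1)*(p - 5)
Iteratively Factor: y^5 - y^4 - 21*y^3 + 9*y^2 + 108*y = (y)*(y^4 - y^3 - 21*y^2 + 9*y + 108) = y*(y - 3)*(y^3 + 2*y^2 - 15*y - 36) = y*(y - 3)*(y + 3)*(y^2 - y - 12) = y*(y - 3)*(y + 3)^2*(y - 4)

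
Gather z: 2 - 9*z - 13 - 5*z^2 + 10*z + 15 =-5*z^2 + z + 4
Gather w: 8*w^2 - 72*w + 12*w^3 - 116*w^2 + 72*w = 12*w^3 - 108*w^2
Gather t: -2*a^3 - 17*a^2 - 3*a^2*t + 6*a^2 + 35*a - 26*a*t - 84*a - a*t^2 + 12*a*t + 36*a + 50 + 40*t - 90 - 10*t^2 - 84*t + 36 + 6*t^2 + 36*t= -2*a^3 - 11*a^2 - 13*a + t^2*(-a - 4) + t*(-3*a^2 - 14*a - 8) - 4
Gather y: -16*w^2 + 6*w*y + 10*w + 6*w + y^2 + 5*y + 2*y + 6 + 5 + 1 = -16*w^2 + 16*w + y^2 + y*(6*w + 7) + 12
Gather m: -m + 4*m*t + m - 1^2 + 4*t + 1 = 4*m*t + 4*t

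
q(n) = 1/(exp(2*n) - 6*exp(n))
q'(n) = (-2*exp(2*n) + 6*exp(n))/(exp(2*n) - 6*exp(n))^2 = 2*(3 - exp(n))*exp(-n)/(exp(n) - 6)^2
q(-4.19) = -11.03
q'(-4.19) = 11.00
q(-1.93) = -1.18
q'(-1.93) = 1.15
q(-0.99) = -0.48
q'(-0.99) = 0.45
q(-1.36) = -0.68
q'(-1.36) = 0.65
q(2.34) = 0.02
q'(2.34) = -0.07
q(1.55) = -0.16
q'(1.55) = -0.44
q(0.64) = -0.13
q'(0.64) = 0.07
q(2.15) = 0.05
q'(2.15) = -0.19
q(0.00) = -0.20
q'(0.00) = 0.16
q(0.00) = -0.20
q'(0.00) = 0.16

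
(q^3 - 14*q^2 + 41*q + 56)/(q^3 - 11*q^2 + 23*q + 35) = (q - 8)/(q - 5)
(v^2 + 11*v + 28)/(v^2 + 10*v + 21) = (v + 4)/(v + 3)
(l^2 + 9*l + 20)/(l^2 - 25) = (l + 4)/(l - 5)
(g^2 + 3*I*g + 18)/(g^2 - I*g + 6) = (g + 6*I)/(g + 2*I)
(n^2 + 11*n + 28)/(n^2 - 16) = (n + 7)/(n - 4)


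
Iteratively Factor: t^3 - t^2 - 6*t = (t + 2)*(t^2 - 3*t) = (t - 3)*(t + 2)*(t)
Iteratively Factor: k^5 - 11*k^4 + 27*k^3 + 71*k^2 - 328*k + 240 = (k - 4)*(k^4 - 7*k^3 - k^2 + 67*k - 60) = (k - 4)*(k + 3)*(k^3 - 10*k^2 + 29*k - 20) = (k - 4)^2*(k + 3)*(k^2 - 6*k + 5) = (k - 5)*(k - 4)^2*(k + 3)*(k - 1)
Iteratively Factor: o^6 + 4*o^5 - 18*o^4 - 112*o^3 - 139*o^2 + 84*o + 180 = (o + 2)*(o^5 + 2*o^4 - 22*o^3 - 68*o^2 - 3*o + 90) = (o + 2)^2*(o^4 - 22*o^2 - 24*o + 45) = (o - 1)*(o + 2)^2*(o^3 + o^2 - 21*o - 45) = (o - 1)*(o + 2)^2*(o + 3)*(o^2 - 2*o - 15) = (o - 1)*(o + 2)^2*(o + 3)^2*(o - 5)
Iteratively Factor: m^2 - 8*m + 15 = (m - 5)*(m - 3)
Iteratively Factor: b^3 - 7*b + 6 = (b + 3)*(b^2 - 3*b + 2) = (b - 1)*(b + 3)*(b - 2)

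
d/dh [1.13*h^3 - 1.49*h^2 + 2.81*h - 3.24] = 3.39*h^2 - 2.98*h + 2.81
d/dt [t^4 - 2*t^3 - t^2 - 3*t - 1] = 4*t^3 - 6*t^2 - 2*t - 3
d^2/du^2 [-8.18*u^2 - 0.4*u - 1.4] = -16.3600000000000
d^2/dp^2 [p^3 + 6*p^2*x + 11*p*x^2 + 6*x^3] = 6*p + 12*x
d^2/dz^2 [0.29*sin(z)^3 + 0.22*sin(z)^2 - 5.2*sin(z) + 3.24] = 4.9825*sin(z) + 0.6525*sin(3*z) + 0.44*cos(2*z)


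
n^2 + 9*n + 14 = (n + 2)*(n + 7)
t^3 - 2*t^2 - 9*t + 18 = (t - 3)*(t - 2)*(t + 3)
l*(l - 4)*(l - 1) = l^3 - 5*l^2 + 4*l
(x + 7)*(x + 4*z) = x^2 + 4*x*z + 7*x + 28*z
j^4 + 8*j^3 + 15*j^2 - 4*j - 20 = (j - 1)*(j + 2)^2*(j + 5)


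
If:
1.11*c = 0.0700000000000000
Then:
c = 0.06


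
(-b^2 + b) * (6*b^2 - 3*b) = -6*b^4 + 9*b^3 - 3*b^2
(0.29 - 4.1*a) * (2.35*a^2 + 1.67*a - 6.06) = -9.635*a^3 - 6.1655*a^2 + 25.3303*a - 1.7574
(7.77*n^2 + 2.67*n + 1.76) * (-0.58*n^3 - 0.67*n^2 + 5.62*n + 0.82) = -4.5066*n^5 - 6.7545*n^4 + 40.8577*n^3 + 20.1976*n^2 + 12.0806*n + 1.4432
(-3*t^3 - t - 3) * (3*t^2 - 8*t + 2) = -9*t^5 + 24*t^4 - 9*t^3 - t^2 + 22*t - 6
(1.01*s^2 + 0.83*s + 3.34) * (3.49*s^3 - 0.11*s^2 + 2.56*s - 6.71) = 3.5249*s^5 + 2.7856*s^4 + 14.1509*s^3 - 5.0197*s^2 + 2.9811*s - 22.4114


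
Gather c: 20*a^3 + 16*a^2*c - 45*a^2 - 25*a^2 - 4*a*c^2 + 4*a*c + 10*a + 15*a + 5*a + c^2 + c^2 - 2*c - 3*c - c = 20*a^3 - 70*a^2 + 30*a + c^2*(2 - 4*a) + c*(16*a^2 + 4*a - 6)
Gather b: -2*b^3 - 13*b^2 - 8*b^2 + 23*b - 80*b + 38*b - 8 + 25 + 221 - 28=-2*b^3 - 21*b^2 - 19*b + 210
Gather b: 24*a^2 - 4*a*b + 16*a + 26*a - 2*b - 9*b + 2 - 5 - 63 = 24*a^2 + 42*a + b*(-4*a - 11) - 66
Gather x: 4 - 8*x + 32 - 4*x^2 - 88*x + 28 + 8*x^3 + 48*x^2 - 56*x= 8*x^3 + 44*x^2 - 152*x + 64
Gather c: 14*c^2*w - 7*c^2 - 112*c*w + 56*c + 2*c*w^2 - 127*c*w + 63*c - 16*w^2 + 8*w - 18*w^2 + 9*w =c^2*(14*w - 7) + c*(2*w^2 - 239*w + 119) - 34*w^2 + 17*w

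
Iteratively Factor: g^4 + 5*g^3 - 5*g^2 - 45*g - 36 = (g + 3)*(g^3 + 2*g^2 - 11*g - 12) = (g + 1)*(g + 3)*(g^2 + g - 12) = (g + 1)*(g + 3)*(g + 4)*(g - 3)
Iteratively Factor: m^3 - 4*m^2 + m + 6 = (m + 1)*(m^2 - 5*m + 6) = (m - 2)*(m + 1)*(m - 3)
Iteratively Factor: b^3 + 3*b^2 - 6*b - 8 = (b + 4)*(b^2 - b - 2) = (b + 1)*(b + 4)*(b - 2)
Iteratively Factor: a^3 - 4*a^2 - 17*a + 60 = (a - 5)*(a^2 + a - 12) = (a - 5)*(a - 3)*(a + 4)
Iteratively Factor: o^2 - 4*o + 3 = (o - 1)*(o - 3)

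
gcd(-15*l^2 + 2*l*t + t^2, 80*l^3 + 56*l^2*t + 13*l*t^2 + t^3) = 5*l + t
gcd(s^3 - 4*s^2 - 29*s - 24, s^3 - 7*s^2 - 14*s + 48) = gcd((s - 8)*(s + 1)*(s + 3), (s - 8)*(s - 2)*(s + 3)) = s^2 - 5*s - 24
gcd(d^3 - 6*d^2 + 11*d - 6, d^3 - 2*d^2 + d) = d - 1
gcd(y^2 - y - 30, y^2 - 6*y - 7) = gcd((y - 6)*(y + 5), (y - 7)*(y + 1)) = 1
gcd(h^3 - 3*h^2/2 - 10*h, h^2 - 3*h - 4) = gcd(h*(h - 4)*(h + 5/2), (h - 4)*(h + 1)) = h - 4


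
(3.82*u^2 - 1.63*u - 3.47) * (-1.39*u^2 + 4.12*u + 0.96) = -5.3098*u^4 + 18.0041*u^3 + 1.7749*u^2 - 15.8612*u - 3.3312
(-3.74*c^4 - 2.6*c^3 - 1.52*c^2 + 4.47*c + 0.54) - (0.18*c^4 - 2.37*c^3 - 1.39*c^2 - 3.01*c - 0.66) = -3.92*c^4 - 0.23*c^3 - 0.13*c^2 + 7.48*c + 1.2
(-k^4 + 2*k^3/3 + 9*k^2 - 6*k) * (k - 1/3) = -k^5 + k^4 + 79*k^3/9 - 9*k^2 + 2*k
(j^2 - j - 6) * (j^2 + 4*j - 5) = j^4 + 3*j^3 - 15*j^2 - 19*j + 30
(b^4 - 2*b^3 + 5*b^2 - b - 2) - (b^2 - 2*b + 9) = b^4 - 2*b^3 + 4*b^2 + b - 11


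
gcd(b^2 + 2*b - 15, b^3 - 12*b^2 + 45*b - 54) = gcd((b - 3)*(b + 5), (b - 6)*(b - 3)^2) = b - 3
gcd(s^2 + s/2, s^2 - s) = s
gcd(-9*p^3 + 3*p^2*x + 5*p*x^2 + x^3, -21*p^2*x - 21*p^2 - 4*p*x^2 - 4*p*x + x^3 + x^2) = 3*p + x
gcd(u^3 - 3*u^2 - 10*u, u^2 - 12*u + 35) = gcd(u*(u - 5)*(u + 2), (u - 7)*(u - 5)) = u - 5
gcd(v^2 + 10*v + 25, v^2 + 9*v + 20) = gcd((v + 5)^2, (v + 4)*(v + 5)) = v + 5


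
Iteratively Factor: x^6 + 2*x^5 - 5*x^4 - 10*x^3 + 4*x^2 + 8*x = (x)*(x^5 + 2*x^4 - 5*x^3 - 10*x^2 + 4*x + 8) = x*(x + 1)*(x^4 + x^3 - 6*x^2 - 4*x + 8) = x*(x + 1)*(x + 2)*(x^3 - x^2 - 4*x + 4) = x*(x - 2)*(x + 1)*(x + 2)*(x^2 + x - 2) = x*(x - 2)*(x + 1)*(x + 2)^2*(x - 1)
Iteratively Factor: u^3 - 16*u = (u + 4)*(u^2 - 4*u) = u*(u + 4)*(u - 4)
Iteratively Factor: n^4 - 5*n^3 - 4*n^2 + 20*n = (n - 5)*(n^3 - 4*n) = (n - 5)*(n + 2)*(n^2 - 2*n) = n*(n - 5)*(n + 2)*(n - 2)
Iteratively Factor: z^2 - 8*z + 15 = (z - 5)*(z - 3)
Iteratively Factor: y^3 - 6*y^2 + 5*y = (y - 1)*(y^2 - 5*y) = (y - 5)*(y - 1)*(y)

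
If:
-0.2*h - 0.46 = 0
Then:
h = -2.30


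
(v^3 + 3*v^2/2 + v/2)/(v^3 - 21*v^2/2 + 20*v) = (2*v^2 + 3*v + 1)/(2*v^2 - 21*v + 40)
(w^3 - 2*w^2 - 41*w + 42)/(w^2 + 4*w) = (w^3 - 2*w^2 - 41*w + 42)/(w*(w + 4))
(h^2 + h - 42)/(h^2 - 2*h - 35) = (-h^2 - h + 42)/(-h^2 + 2*h + 35)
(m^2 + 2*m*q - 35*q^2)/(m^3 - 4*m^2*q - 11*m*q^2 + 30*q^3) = (-m - 7*q)/(-m^2 - m*q + 6*q^2)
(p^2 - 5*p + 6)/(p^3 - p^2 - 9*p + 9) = (p - 2)/(p^2 + 2*p - 3)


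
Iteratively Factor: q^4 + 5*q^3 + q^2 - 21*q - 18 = (q + 3)*(q^3 + 2*q^2 - 5*q - 6) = (q - 2)*(q + 3)*(q^2 + 4*q + 3) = (q - 2)*(q + 1)*(q + 3)*(q + 3)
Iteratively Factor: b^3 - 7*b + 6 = (b - 2)*(b^2 + 2*b - 3) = (b - 2)*(b - 1)*(b + 3)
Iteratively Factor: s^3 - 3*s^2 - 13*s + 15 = (s + 3)*(s^2 - 6*s + 5) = (s - 5)*(s + 3)*(s - 1)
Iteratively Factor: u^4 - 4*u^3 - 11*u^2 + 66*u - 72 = (u - 2)*(u^3 - 2*u^2 - 15*u + 36) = (u - 3)*(u - 2)*(u^2 + u - 12) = (u - 3)^2*(u - 2)*(u + 4)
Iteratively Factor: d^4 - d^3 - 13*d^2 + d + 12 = (d - 4)*(d^3 + 3*d^2 - d - 3) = (d - 4)*(d + 1)*(d^2 + 2*d - 3) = (d - 4)*(d + 1)*(d + 3)*(d - 1)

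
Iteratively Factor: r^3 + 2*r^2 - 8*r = (r + 4)*(r^2 - 2*r) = r*(r + 4)*(r - 2)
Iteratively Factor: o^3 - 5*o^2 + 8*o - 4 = (o - 1)*(o^2 - 4*o + 4) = (o - 2)*(o - 1)*(o - 2)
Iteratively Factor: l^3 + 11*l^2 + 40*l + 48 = (l + 3)*(l^2 + 8*l + 16) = (l + 3)*(l + 4)*(l + 4)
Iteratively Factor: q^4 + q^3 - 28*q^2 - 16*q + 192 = (q + 4)*(q^3 - 3*q^2 - 16*q + 48) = (q + 4)^2*(q^2 - 7*q + 12) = (q - 4)*(q + 4)^2*(q - 3)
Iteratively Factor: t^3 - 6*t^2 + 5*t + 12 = (t + 1)*(t^2 - 7*t + 12) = (t - 4)*(t + 1)*(t - 3)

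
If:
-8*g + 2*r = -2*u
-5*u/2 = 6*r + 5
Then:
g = 7*u/48 - 5/24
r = -5*u/12 - 5/6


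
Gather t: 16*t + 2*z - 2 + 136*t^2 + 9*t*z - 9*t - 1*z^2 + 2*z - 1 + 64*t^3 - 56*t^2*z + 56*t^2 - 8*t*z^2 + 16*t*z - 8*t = 64*t^3 + t^2*(192 - 56*z) + t*(-8*z^2 + 25*z - 1) - z^2 + 4*z - 3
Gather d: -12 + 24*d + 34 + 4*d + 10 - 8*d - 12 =20*d + 20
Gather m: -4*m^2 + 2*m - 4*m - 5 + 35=-4*m^2 - 2*m + 30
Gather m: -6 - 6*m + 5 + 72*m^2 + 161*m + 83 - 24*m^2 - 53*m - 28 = 48*m^2 + 102*m + 54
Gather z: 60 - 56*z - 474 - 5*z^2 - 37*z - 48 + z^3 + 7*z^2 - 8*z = z^3 + 2*z^2 - 101*z - 462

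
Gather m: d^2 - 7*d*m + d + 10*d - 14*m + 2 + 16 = d^2 + 11*d + m*(-7*d - 14) + 18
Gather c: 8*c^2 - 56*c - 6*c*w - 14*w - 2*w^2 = 8*c^2 + c*(-6*w - 56) - 2*w^2 - 14*w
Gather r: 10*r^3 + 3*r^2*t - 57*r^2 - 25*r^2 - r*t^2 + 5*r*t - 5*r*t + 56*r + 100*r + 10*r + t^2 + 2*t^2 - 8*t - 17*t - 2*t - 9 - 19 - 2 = 10*r^3 + r^2*(3*t - 82) + r*(166 - t^2) + 3*t^2 - 27*t - 30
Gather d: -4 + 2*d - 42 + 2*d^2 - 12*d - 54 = 2*d^2 - 10*d - 100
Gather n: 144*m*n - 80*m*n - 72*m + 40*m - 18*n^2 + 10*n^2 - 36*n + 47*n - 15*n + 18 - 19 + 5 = -32*m - 8*n^2 + n*(64*m - 4) + 4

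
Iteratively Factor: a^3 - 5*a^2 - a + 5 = (a - 5)*(a^2 - 1) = (a - 5)*(a - 1)*(a + 1)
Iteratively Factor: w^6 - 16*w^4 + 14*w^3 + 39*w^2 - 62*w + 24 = (w - 1)*(w^5 + w^4 - 15*w^3 - w^2 + 38*w - 24) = (w - 3)*(w - 1)*(w^4 + 4*w^3 - 3*w^2 - 10*w + 8) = (w - 3)*(w - 1)*(w + 4)*(w^3 - 3*w + 2) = (w - 3)*(w - 1)^2*(w + 4)*(w^2 + w - 2) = (w - 3)*(w - 1)^3*(w + 4)*(w + 2)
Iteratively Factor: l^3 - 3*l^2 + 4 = (l - 2)*(l^2 - l - 2) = (l - 2)*(l + 1)*(l - 2)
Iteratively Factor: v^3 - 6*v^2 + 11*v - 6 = (v - 1)*(v^2 - 5*v + 6) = (v - 3)*(v - 1)*(v - 2)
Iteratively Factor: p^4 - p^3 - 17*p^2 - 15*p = (p + 1)*(p^3 - 2*p^2 - 15*p) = (p - 5)*(p + 1)*(p^2 + 3*p) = (p - 5)*(p + 1)*(p + 3)*(p)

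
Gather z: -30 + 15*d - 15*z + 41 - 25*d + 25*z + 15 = -10*d + 10*z + 26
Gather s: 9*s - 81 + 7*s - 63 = 16*s - 144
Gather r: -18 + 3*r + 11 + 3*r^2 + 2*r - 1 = 3*r^2 + 5*r - 8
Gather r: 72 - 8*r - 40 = 32 - 8*r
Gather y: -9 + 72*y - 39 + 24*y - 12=96*y - 60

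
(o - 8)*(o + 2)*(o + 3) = o^3 - 3*o^2 - 34*o - 48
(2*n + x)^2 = 4*n^2 + 4*n*x + x^2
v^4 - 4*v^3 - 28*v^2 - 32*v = v*(v - 8)*(v + 2)^2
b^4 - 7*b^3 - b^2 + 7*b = b*(b - 7)*(b - 1)*(b + 1)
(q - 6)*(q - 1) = q^2 - 7*q + 6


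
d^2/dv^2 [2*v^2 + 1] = 4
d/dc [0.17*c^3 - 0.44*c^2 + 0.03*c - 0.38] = 0.51*c^2 - 0.88*c + 0.03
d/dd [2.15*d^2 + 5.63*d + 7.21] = 4.3*d + 5.63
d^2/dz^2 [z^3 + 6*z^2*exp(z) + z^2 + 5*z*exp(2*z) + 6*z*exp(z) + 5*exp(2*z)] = 6*z^2*exp(z) + 20*z*exp(2*z) + 30*z*exp(z) + 6*z + 40*exp(2*z) + 24*exp(z) + 2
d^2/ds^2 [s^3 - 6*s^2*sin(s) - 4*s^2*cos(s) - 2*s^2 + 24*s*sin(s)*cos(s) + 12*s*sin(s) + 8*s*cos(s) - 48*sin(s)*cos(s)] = 6*s^2*sin(s) + 4*s^2*cos(s) + 4*s*sin(s) - 48*s*sin(2*s) - 32*s*cos(s) + 6*s - 28*sin(s) + 96*sin(2*s) + 16*cos(s) + 48*cos(2*s) - 4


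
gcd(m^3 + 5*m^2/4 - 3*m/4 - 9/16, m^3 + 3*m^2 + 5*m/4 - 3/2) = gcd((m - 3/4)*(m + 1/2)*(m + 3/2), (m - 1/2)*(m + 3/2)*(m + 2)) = m + 3/2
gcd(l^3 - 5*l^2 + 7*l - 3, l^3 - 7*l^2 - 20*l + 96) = l - 3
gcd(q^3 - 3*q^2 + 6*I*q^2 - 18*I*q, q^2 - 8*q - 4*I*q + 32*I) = 1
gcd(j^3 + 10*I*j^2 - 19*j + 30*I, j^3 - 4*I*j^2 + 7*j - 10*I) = j - I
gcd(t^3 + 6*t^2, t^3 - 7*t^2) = t^2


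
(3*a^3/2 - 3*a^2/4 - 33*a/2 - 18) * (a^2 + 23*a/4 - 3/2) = 3*a^5/2 + 63*a^4/8 - 369*a^3/16 - 447*a^2/4 - 315*a/4 + 27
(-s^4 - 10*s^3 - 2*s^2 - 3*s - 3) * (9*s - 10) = -9*s^5 - 80*s^4 + 82*s^3 - 7*s^2 + 3*s + 30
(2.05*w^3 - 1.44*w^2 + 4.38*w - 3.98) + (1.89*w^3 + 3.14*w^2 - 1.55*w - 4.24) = 3.94*w^3 + 1.7*w^2 + 2.83*w - 8.22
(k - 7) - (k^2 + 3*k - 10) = -k^2 - 2*k + 3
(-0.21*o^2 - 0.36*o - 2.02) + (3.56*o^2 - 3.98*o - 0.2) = 3.35*o^2 - 4.34*o - 2.22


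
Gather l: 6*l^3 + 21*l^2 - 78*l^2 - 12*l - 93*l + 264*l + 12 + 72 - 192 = 6*l^3 - 57*l^2 + 159*l - 108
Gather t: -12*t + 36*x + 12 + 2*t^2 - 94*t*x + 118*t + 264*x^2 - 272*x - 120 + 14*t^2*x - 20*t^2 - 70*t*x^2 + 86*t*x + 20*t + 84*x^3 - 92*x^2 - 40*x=t^2*(14*x - 18) + t*(-70*x^2 - 8*x + 126) + 84*x^3 + 172*x^2 - 276*x - 108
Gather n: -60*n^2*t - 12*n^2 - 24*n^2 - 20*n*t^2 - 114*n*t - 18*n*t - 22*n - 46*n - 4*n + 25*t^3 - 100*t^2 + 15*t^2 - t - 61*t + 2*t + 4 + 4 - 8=n^2*(-60*t - 36) + n*(-20*t^2 - 132*t - 72) + 25*t^3 - 85*t^2 - 60*t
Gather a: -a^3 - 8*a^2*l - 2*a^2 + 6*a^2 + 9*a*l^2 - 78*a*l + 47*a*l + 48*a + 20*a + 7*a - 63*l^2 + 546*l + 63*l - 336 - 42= -a^3 + a^2*(4 - 8*l) + a*(9*l^2 - 31*l + 75) - 63*l^2 + 609*l - 378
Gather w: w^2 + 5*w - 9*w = w^2 - 4*w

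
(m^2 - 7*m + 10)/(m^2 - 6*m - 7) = (-m^2 + 7*m - 10)/(-m^2 + 6*m + 7)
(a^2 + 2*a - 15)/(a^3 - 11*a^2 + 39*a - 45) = (a + 5)/(a^2 - 8*a + 15)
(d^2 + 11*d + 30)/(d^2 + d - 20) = (d + 6)/(d - 4)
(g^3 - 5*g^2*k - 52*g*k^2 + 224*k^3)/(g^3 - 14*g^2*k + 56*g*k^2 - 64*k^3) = (g + 7*k)/(g - 2*k)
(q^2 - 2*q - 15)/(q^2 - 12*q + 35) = (q + 3)/(q - 7)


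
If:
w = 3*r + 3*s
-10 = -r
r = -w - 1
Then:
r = 10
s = -41/3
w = -11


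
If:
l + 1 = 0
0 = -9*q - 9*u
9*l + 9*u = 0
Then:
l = -1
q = -1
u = 1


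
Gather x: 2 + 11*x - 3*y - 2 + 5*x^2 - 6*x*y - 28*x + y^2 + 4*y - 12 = 5*x^2 + x*(-6*y - 17) + y^2 + y - 12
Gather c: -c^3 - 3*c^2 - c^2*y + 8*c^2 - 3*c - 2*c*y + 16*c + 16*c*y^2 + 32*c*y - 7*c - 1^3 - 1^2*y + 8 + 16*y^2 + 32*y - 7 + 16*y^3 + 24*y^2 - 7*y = -c^3 + c^2*(5 - y) + c*(16*y^2 + 30*y + 6) + 16*y^3 + 40*y^2 + 24*y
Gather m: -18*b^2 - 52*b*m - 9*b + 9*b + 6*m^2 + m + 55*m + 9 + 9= -18*b^2 + 6*m^2 + m*(56 - 52*b) + 18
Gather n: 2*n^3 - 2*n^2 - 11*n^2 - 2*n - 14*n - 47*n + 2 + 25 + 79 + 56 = 2*n^3 - 13*n^2 - 63*n + 162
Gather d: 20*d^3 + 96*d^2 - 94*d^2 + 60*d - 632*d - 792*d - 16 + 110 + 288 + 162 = 20*d^3 + 2*d^2 - 1364*d + 544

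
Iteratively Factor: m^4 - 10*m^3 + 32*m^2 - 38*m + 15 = (m - 1)*(m^3 - 9*m^2 + 23*m - 15) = (m - 1)^2*(m^2 - 8*m + 15) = (m - 5)*(m - 1)^2*(m - 3)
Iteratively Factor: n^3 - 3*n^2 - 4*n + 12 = (n + 2)*(n^2 - 5*n + 6) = (n - 3)*(n + 2)*(n - 2)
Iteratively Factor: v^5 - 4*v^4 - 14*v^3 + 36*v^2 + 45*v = (v - 5)*(v^4 + v^3 - 9*v^2 - 9*v) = (v - 5)*(v - 3)*(v^3 + 4*v^2 + 3*v) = (v - 5)*(v - 3)*(v + 1)*(v^2 + 3*v) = v*(v - 5)*(v - 3)*(v + 1)*(v + 3)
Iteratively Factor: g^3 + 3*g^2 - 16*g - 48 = (g + 3)*(g^2 - 16) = (g + 3)*(g + 4)*(g - 4)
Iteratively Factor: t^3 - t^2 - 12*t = (t - 4)*(t^2 + 3*t) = t*(t - 4)*(t + 3)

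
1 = 1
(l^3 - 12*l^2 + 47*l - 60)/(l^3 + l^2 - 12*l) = (l^2 - 9*l + 20)/(l*(l + 4))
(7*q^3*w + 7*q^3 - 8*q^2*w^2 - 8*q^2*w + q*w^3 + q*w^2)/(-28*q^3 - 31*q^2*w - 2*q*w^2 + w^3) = q*(-q*w - q + w^2 + w)/(4*q^2 + 5*q*w + w^2)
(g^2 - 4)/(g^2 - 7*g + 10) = (g + 2)/(g - 5)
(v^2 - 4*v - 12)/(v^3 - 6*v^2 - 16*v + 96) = (v + 2)/(v^2 - 16)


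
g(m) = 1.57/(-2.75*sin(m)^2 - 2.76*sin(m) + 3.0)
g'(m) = 1.57*(5.5*sin(m)*cos(m) + 2.76*cos(m))/(-2.75*sin(m)^2 - 2.76*sin(m) + 3.0)^2 = (8.635*sin(m) + 4.3332)*cos(m)/(2.75*sin(m)^2 + 2.76*sin(m) - 3.0)^2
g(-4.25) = -0.94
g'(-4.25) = -1.92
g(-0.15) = 0.47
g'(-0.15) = 0.27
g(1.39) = -0.66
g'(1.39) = 0.41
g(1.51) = -0.63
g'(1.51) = 0.13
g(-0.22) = 0.45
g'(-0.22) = 0.20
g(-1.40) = 0.51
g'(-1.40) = -0.08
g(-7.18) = 0.45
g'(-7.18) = -0.12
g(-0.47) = 0.43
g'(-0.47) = 0.03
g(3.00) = 0.61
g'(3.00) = -0.84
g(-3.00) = 0.47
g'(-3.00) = -0.28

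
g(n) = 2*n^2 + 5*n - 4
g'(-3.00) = -7.00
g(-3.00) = -1.00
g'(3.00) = 17.00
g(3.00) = 29.00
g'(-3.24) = -7.96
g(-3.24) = 0.80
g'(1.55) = 11.20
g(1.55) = 8.56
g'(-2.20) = -3.80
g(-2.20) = -5.32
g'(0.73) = 7.92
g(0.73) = 0.72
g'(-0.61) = 2.56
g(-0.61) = -6.31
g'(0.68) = 7.72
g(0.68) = 0.32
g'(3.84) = 20.36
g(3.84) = 44.69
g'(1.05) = 9.20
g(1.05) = 3.46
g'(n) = 4*n + 5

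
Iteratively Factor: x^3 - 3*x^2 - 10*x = (x - 5)*(x^2 + 2*x) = x*(x - 5)*(x + 2)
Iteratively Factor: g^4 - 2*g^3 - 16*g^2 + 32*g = (g - 2)*(g^3 - 16*g) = g*(g - 2)*(g^2 - 16) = g*(g - 4)*(g - 2)*(g + 4)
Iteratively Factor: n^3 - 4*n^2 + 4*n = (n - 2)*(n^2 - 2*n) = (n - 2)^2*(n)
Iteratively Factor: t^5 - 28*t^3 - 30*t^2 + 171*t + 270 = (t + 2)*(t^4 - 2*t^3 - 24*t^2 + 18*t + 135) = (t - 5)*(t + 2)*(t^3 + 3*t^2 - 9*t - 27) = (t - 5)*(t - 3)*(t + 2)*(t^2 + 6*t + 9) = (t - 5)*(t - 3)*(t + 2)*(t + 3)*(t + 3)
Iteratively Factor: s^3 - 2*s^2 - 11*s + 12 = (s - 4)*(s^2 + 2*s - 3) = (s - 4)*(s + 3)*(s - 1)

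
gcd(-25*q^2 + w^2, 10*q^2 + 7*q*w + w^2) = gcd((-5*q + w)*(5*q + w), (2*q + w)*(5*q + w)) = 5*q + w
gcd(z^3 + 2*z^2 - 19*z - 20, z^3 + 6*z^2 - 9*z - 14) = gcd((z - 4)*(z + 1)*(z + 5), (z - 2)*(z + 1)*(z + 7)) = z + 1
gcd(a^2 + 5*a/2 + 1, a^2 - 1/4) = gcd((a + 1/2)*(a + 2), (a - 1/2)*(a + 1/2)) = a + 1/2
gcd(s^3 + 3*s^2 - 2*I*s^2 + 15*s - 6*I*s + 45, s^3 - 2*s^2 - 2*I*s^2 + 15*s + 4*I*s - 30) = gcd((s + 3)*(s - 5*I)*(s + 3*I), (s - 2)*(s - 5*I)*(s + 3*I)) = s^2 - 2*I*s + 15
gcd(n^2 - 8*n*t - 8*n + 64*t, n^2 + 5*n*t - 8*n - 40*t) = n - 8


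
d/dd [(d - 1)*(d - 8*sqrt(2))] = 2*d - 8*sqrt(2) - 1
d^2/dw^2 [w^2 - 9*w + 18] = 2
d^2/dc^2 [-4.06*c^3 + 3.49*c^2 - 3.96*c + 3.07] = 6.98 - 24.36*c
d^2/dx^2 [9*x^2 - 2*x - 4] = 18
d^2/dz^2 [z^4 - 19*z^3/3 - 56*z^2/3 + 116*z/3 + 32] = 12*z^2 - 38*z - 112/3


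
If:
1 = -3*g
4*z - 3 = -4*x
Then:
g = -1/3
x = 3/4 - z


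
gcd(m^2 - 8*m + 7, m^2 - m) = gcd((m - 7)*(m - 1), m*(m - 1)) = m - 1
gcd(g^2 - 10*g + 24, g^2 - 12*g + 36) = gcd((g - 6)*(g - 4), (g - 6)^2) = g - 6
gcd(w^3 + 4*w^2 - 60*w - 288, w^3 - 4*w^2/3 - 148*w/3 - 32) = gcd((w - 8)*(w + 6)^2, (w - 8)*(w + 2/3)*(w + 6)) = w^2 - 2*w - 48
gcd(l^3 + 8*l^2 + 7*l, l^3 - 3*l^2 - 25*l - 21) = l + 1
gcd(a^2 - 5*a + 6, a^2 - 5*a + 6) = a^2 - 5*a + 6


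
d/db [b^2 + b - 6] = 2*b + 1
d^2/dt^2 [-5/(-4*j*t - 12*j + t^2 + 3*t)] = 10*(4*j*t + 12*j - t^2 - 3*t + (-4*j + 2*t + 3)^2)/(4*j*t + 12*j - t^2 - 3*t)^3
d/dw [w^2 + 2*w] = 2*w + 2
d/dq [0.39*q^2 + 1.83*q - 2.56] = 0.78*q + 1.83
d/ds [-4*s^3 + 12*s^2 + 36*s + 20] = -12*s^2 + 24*s + 36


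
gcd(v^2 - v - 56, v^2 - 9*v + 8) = v - 8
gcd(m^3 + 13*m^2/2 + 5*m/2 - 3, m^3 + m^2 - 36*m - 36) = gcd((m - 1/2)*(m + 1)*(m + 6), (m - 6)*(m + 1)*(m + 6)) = m^2 + 7*m + 6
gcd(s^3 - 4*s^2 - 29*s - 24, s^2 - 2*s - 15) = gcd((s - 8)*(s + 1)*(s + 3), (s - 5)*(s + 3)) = s + 3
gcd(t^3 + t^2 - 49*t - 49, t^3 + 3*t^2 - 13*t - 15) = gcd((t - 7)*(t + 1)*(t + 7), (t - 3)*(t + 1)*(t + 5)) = t + 1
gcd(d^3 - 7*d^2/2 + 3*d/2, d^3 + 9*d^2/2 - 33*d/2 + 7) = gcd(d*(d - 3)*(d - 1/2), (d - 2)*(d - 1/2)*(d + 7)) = d - 1/2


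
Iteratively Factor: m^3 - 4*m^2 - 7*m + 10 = (m + 2)*(m^2 - 6*m + 5) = (m - 1)*(m + 2)*(m - 5)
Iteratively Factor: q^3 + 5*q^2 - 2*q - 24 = (q - 2)*(q^2 + 7*q + 12) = (q - 2)*(q + 4)*(q + 3)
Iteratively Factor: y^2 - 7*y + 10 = (y - 2)*(y - 5)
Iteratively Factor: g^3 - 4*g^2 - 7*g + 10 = (g - 1)*(g^2 - 3*g - 10) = (g - 1)*(g + 2)*(g - 5)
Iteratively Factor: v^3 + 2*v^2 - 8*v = (v - 2)*(v^2 + 4*v) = (v - 2)*(v + 4)*(v)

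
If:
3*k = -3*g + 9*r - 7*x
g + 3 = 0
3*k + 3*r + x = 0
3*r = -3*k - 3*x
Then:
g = -3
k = 3/4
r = -3/4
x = 0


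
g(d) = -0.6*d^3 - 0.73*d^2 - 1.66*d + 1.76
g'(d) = -1.8*d^2 - 1.46*d - 1.66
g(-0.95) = 3.19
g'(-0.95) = -1.90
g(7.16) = -267.79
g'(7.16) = -104.39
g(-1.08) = 3.46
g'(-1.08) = -2.18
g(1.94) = -8.59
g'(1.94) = -11.27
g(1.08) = -1.64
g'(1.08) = -5.34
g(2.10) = -10.50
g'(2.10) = -12.66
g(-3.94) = 33.67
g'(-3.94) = -23.85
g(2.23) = -12.23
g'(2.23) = -13.87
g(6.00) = -164.08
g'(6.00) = -75.22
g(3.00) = -25.99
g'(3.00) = -22.24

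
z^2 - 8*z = z*(z - 8)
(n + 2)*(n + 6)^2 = n^3 + 14*n^2 + 60*n + 72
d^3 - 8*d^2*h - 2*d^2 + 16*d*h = d*(d - 2)*(d - 8*h)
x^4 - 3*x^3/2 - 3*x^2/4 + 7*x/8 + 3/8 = (x - 3/2)*(x - 1)*(x + 1/2)^2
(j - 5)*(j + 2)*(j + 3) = j^3 - 19*j - 30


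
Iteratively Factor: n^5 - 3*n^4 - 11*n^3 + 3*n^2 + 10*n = (n + 1)*(n^4 - 4*n^3 - 7*n^2 + 10*n) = (n - 1)*(n + 1)*(n^3 - 3*n^2 - 10*n) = (n - 1)*(n + 1)*(n + 2)*(n^2 - 5*n) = n*(n - 1)*(n + 1)*(n + 2)*(n - 5)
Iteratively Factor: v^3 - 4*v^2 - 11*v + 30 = (v + 3)*(v^2 - 7*v + 10) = (v - 2)*(v + 3)*(v - 5)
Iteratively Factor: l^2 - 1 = (l + 1)*(l - 1)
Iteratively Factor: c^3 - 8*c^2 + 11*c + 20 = (c - 5)*(c^2 - 3*c - 4) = (c - 5)*(c - 4)*(c + 1)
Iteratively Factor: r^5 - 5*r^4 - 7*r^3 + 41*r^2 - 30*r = (r - 2)*(r^4 - 3*r^3 - 13*r^2 + 15*r) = (r - 5)*(r - 2)*(r^3 + 2*r^2 - 3*r) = r*(r - 5)*(r - 2)*(r^2 + 2*r - 3) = r*(r - 5)*(r - 2)*(r - 1)*(r + 3)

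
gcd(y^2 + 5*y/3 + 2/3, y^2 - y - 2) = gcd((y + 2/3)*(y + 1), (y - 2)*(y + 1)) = y + 1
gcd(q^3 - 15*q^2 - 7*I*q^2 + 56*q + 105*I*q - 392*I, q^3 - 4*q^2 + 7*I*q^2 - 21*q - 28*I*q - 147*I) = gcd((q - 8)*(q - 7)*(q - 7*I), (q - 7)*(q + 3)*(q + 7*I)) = q - 7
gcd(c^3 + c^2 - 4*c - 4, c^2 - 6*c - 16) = c + 2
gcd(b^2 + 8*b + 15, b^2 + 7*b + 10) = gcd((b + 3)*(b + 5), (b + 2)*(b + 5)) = b + 5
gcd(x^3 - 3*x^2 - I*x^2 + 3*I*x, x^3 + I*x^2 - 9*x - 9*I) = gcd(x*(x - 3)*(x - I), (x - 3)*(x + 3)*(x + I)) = x - 3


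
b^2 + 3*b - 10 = (b - 2)*(b + 5)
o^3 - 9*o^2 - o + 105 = (o - 7)*(o - 5)*(o + 3)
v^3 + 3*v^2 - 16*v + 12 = (v - 2)*(v - 1)*(v + 6)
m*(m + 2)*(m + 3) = m^3 + 5*m^2 + 6*m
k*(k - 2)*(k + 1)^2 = k^4 - 3*k^2 - 2*k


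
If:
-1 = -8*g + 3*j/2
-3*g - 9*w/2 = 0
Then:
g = -3*w/2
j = -8*w - 2/3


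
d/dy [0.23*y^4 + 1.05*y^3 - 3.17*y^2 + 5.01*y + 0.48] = 0.92*y^3 + 3.15*y^2 - 6.34*y + 5.01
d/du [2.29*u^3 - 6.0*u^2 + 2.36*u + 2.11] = 6.87*u^2 - 12.0*u + 2.36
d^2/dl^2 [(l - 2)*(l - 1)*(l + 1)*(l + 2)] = 12*l^2 - 10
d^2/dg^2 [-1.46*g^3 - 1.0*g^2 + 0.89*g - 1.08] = -8.76*g - 2.0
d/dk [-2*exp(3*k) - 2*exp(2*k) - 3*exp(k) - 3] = (-6*exp(2*k) - 4*exp(k) - 3)*exp(k)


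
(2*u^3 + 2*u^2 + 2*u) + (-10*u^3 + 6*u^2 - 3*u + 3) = -8*u^3 + 8*u^2 - u + 3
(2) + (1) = 3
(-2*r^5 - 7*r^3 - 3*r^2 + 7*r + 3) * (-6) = 12*r^5 + 42*r^3 + 18*r^2 - 42*r - 18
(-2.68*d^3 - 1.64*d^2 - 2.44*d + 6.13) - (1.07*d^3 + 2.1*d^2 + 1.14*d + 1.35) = -3.75*d^3 - 3.74*d^2 - 3.58*d + 4.78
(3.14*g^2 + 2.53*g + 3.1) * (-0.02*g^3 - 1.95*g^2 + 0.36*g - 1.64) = -0.0628*g^5 - 6.1736*g^4 - 3.8651*g^3 - 10.2838*g^2 - 3.0332*g - 5.084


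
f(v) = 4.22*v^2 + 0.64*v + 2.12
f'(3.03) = 26.21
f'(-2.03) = -16.49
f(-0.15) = 2.12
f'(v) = 8.44*v + 0.64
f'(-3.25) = -26.79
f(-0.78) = 4.19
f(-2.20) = 21.14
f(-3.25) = 44.61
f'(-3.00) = -24.68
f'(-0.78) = -5.94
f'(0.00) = 0.64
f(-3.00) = 38.18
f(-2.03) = 18.21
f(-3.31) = 46.24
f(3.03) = 42.80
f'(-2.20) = -17.93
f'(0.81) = 7.48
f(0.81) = 5.41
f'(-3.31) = -27.30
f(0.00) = 2.12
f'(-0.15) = -0.63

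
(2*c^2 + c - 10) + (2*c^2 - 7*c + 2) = 4*c^2 - 6*c - 8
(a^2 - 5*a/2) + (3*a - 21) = a^2 + a/2 - 21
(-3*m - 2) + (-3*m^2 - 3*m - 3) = -3*m^2 - 6*m - 5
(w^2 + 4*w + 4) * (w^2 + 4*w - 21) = w^4 + 8*w^3 - w^2 - 68*w - 84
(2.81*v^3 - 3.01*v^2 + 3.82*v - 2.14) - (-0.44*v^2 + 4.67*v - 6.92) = 2.81*v^3 - 2.57*v^2 - 0.85*v + 4.78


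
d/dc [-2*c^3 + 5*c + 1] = 5 - 6*c^2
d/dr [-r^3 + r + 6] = 1 - 3*r^2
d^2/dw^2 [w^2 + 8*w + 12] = 2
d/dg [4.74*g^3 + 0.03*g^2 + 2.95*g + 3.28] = 14.22*g^2 + 0.06*g + 2.95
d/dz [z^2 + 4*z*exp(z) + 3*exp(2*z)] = 4*z*exp(z) + 2*z + 6*exp(2*z) + 4*exp(z)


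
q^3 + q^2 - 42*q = q*(q - 6)*(q + 7)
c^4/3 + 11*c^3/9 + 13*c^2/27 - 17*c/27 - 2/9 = (c/3 + 1)*(c - 2/3)*(c + 1/3)*(c + 1)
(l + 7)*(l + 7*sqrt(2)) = l^2 + 7*l + 7*sqrt(2)*l + 49*sqrt(2)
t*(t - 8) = t^2 - 8*t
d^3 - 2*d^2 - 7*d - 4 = (d - 4)*(d + 1)^2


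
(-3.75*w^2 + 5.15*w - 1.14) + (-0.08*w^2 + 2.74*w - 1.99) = -3.83*w^2 + 7.89*w - 3.13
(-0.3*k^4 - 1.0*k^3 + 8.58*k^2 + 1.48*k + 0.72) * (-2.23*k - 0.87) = 0.669*k^5 + 2.491*k^4 - 18.2634*k^3 - 10.765*k^2 - 2.8932*k - 0.6264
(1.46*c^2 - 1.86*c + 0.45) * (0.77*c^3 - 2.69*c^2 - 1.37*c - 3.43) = 1.1242*c^5 - 5.3596*c^4 + 3.3497*c^3 - 3.6701*c^2 + 5.7633*c - 1.5435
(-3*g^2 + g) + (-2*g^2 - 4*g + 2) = -5*g^2 - 3*g + 2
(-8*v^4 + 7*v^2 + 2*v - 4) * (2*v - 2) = -16*v^5 + 16*v^4 + 14*v^3 - 10*v^2 - 12*v + 8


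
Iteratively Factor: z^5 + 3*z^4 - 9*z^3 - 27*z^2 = (z + 3)*(z^4 - 9*z^2) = (z - 3)*(z + 3)*(z^3 + 3*z^2) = z*(z - 3)*(z + 3)*(z^2 + 3*z) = z^2*(z - 3)*(z + 3)*(z + 3)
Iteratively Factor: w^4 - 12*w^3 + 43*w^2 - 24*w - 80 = (w - 4)*(w^3 - 8*w^2 + 11*w + 20) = (w - 5)*(w - 4)*(w^2 - 3*w - 4) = (w - 5)*(w - 4)*(w + 1)*(w - 4)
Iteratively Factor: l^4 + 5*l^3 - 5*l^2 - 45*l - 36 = (l + 1)*(l^3 + 4*l^2 - 9*l - 36) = (l + 1)*(l + 3)*(l^2 + l - 12) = (l + 1)*(l + 3)*(l + 4)*(l - 3)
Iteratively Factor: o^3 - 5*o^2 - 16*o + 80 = (o - 4)*(o^2 - o - 20) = (o - 5)*(o - 4)*(o + 4)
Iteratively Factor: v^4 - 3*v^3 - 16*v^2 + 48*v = (v - 3)*(v^3 - 16*v) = v*(v - 3)*(v^2 - 16) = v*(v - 4)*(v - 3)*(v + 4)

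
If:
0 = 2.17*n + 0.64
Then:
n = -0.29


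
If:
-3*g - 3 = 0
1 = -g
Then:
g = -1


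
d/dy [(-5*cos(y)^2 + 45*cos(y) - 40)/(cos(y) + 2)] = 5*(cos(y)^2 + 4*cos(y) - 26)*sin(y)/(cos(y) + 2)^2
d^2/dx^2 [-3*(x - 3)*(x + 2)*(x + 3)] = -18*x - 12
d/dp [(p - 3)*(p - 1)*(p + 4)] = 3*p^2 - 13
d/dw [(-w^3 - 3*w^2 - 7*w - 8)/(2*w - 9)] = (-4*w^3 + 21*w^2 + 54*w + 79)/(4*w^2 - 36*w + 81)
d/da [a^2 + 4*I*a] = 2*a + 4*I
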